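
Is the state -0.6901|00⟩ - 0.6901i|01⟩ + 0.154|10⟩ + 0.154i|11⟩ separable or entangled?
Separable

Writing the state as a|00⟩ + b|01⟩ + c|10⟩ + d|11⟩, it is a product state iff ad − bc = 0.
Here (a, b, c, d) = (-0.6901, -0.6901i, 0.154, 0.154i): ad − bc = (-0.6901)(0.154i) − (-0.6901i)(0.154) = 0, so the state is separable.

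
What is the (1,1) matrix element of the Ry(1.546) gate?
0.7158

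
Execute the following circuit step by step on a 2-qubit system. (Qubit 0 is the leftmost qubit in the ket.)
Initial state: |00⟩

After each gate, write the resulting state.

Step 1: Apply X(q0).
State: |10⟩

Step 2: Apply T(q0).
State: (1/√2 + (1/√2)i)|10⟩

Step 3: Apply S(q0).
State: (-1/√2 + (1/√2)i)|10⟩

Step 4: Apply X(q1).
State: (-1/√2 + (1/√2)i)|11⟩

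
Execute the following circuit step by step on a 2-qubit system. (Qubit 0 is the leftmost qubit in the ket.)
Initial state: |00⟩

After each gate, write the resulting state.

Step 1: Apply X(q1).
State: |01⟩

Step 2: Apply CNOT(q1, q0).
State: |11⟩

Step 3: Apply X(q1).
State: |10⟩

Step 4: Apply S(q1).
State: |10⟩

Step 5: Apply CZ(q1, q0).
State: |10⟩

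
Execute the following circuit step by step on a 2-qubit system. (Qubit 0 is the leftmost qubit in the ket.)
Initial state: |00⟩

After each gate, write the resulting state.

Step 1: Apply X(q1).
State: |01⟩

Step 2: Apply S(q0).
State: |01⟩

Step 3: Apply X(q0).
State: |11⟩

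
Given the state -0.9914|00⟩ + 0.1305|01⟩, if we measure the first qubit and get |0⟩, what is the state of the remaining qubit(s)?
-0.9914|0⟩ + 0.1305|1⟩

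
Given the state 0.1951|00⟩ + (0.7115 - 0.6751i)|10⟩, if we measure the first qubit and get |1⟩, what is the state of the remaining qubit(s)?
(0.7254 - 0.6883i)|0⟩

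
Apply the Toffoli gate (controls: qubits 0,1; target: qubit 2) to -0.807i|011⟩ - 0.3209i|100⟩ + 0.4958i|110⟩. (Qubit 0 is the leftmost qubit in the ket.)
-0.807i|011⟩ - 0.3209i|100⟩ + 0.4958i|111⟩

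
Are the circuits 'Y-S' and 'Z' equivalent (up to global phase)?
No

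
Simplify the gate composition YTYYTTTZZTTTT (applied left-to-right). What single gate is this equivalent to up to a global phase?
Y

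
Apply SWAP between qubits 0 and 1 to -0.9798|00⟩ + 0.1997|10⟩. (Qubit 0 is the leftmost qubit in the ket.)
-0.9798|00⟩ + 0.1997|01⟩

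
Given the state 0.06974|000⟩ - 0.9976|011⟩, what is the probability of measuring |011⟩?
0.9952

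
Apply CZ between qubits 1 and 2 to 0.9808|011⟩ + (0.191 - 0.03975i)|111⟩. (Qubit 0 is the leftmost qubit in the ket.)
-0.9808|011⟩ + (-0.191 + 0.03975i)|111⟩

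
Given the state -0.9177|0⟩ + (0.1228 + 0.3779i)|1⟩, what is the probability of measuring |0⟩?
0.8422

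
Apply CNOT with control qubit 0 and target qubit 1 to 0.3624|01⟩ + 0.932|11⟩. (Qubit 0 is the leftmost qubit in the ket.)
0.3624|01⟩ + 0.932|10⟩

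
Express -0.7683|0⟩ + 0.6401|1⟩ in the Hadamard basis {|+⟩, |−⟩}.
-0.09065|+⟩ - 0.9959|−⟩

With |ψ⟩ = α|0⟩ + β|1⟩, the Hadamard-basis coefficients are ⟨+|ψ⟩ = (α + β)/√2 and ⟨−|ψ⟩ = (α − β)/√2.
Here α = -0.7683, β = 0.6401: (α + β)/√2 = -0.09065, (α − β)/√2 = -0.9959.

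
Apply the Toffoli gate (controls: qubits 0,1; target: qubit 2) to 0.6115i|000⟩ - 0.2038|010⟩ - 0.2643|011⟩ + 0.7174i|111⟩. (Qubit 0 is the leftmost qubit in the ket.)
0.6115i|000⟩ - 0.2038|010⟩ - 0.2643|011⟩ + 0.7174i|110⟩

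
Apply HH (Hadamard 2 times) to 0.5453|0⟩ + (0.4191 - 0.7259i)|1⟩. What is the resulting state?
0.5453|0⟩ + (0.4191 - 0.7259i)|1⟩

H² = I, so an even number of Hadamards cancels: H^2 = I and the state is unchanged.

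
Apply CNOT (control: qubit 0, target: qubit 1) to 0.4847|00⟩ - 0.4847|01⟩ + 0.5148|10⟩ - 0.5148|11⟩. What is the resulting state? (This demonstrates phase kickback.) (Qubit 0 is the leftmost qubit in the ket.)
0.4847|00⟩ - 0.4847|01⟩ - 0.5148|10⟩ + 0.5148|11⟩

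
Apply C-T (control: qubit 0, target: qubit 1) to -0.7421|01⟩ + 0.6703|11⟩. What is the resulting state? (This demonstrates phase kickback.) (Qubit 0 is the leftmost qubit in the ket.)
-0.7421|01⟩ + (0.474 + 0.474i)|11⟩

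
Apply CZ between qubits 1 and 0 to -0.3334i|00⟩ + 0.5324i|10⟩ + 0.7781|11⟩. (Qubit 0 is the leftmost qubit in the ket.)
-0.3334i|00⟩ + 0.5324i|10⟩ - 0.7781|11⟩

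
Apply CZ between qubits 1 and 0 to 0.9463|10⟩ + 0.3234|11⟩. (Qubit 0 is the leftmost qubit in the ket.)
0.9463|10⟩ - 0.3234|11⟩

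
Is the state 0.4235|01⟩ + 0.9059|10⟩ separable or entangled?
Entangled

Writing the state as a|00⟩ + b|01⟩ + c|10⟩ + d|11⟩, it is a product state iff ad − bc = 0.
Here (a, b, c, d) = (0, 0.4235, 0.9059, 0): ad − bc = (0)(0) − (0.4235)(0.9059) = -0.3836 ≠ 0, so the state is entangled.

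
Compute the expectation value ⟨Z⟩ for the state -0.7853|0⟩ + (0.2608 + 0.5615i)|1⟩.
0.2334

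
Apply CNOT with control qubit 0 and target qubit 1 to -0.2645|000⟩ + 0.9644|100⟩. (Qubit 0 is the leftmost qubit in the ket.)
-0.2645|000⟩ + 0.9644|110⟩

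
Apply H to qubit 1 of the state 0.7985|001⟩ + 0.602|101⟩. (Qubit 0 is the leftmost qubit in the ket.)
0.5646|001⟩ + 0.5646|011⟩ + 0.4257|101⟩ + 0.4257|111⟩

H on qubit 1 mixes each pair of kets that differ only in qubit 1: amplitudes (a, b) of (|…0…⟩, |…1…⟩) become ((a + b)/√2, (a − b)/√2). Kets absent from the input have amplitude 0.
(|001⟩, |011⟩): (a, b) = (0.7985, 0) → (0.5646, 0.5646)
(|101⟩, |111⟩): (a, b) = (0.602, 0) → (0.4257, 0.4257)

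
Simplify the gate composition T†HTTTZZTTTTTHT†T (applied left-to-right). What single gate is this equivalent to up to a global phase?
T†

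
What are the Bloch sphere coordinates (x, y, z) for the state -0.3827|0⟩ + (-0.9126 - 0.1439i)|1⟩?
(0.6985, 0.1101, -0.7071)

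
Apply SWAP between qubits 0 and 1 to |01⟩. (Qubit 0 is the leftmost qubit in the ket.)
|10⟩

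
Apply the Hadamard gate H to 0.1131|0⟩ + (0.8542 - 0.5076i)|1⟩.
(0.684 - 0.3589i)|0⟩ + (-0.524 + 0.3589i)|1⟩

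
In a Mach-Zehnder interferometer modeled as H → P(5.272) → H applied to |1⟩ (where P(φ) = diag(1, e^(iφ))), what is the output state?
(0.2346 + 0.4237i)|0⟩ + (0.7654 - 0.4237i)|1⟩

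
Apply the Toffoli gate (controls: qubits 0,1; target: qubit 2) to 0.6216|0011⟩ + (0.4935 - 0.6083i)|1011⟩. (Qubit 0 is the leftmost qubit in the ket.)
0.6216|0011⟩ + (0.4935 - 0.6083i)|1011⟩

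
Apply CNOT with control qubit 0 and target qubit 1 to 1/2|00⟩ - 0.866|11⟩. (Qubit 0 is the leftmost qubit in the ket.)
1/2|00⟩ - 0.866|10⟩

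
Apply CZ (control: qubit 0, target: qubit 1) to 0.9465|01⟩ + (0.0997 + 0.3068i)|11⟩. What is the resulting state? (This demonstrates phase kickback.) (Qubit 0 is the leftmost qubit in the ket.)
0.9465|01⟩ + (-0.0997 - 0.3068i)|11⟩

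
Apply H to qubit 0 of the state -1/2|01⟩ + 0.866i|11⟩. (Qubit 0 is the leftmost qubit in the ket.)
(-1/√8 + 0.6124i)|01⟩ + (-1/√8 - 0.6124i)|11⟩

H on qubit 0 mixes each pair of kets that differ only in qubit 0: amplitudes (a, b) of (|…0…⟩, |…1…⟩) become ((a + b)/√2, (a − b)/√2). Kets absent from the input have amplitude 0.
(|01⟩, |11⟩): (a, b) = (-1/2, 0.866i) → ((-1/√8 + 0.6124i), (-1/√8 - 0.6124i))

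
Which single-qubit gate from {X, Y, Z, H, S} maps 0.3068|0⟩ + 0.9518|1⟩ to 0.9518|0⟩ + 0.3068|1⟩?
X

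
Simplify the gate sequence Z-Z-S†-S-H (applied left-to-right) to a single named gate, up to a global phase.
H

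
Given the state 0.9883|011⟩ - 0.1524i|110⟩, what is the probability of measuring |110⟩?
0.02323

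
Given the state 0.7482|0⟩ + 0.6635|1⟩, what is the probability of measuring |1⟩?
0.4402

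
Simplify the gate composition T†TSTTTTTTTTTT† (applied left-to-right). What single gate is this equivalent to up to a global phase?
S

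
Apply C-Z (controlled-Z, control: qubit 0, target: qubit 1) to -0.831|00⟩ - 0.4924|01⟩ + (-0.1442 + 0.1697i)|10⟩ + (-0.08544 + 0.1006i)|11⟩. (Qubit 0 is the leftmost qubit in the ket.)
-0.831|00⟩ - 0.4924|01⟩ + (-0.1442 + 0.1697i)|10⟩ + (0.08544 - 0.1006i)|11⟩

C-Z leaves the control-|0⟩ kets |00⟩, |01⟩ unchanged and applies Z to qubit 1 on the control-|1⟩ pair (|10⟩, |11⟩).
Z = [[1, 0], [0, -1]].
With a = amp(|10⟩) = (-0.1442 + 0.1697i) and b = amp(|11⟩) = (-0.08544 + 0.1006i):
new amp(|10⟩) = (1)·a = (-0.1442 + 0.1697i)
new amp(|11⟩) = (-1)·b = (0.08544 - 0.1006i)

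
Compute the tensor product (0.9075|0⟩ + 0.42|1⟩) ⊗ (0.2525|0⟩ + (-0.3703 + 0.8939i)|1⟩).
0.2291|00⟩ + (-0.336 + 0.8112i)|01⟩ + 0.1061|10⟩ + (-0.1555 + 0.3754i)|11⟩

amp(|b₁b₂…⟩) = product of the factor amplitudes for bits b₁, b₂, …; only kets whose every factor amplitude is nonzero survive.
|00⟩: (0.9075)(0.2525) = 0.2291
|01⟩: (0.9075)(-0.3703 + 0.8939i) = (-0.336 + 0.8112i)
|10⟩: (0.42)(0.2525) = 0.1061
|11⟩: (0.42)(-0.3703 + 0.8939i) = (-0.1555 + 0.3754i)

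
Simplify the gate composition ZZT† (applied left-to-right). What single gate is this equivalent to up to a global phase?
T†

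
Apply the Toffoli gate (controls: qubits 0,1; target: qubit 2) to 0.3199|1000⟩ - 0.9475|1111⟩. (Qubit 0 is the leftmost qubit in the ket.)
0.3199|1000⟩ - 0.9475|1101⟩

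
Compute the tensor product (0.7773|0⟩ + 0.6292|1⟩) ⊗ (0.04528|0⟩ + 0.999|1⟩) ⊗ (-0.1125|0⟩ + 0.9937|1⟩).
-0.00396|000⟩ + 0.03497|001⟩ - 0.08736|010⟩ + 0.7716|011⟩ - 0.003205|100⟩ + 0.02831|101⟩ - 0.07071|110⟩ + 0.6246|111⟩

amp(|b₁b₂…⟩) = product of the factor amplitudes for bits b₁, b₂, …; only kets whose every factor amplitude is nonzero survive.
|000⟩: (0.7773)(0.04528)(-0.1125) = -0.00396
|001⟩: (0.7773)(0.04528)(0.9937) = 0.03497
|010⟩: (0.7773)(0.999)(-0.1125) = -0.08736
|011⟩: (0.7773)(0.999)(0.9937) = 0.7716
|100⟩: (0.6292)(0.04528)(-0.1125) = -0.003205
|101⟩: (0.6292)(0.04528)(0.9937) = 0.02831
|110⟩: (0.6292)(0.999)(-0.1125) = -0.07071
|111⟩: (0.6292)(0.999)(0.9937) = 0.6246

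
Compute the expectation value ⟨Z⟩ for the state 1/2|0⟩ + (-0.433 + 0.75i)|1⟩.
-0.5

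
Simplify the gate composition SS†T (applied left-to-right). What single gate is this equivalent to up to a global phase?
T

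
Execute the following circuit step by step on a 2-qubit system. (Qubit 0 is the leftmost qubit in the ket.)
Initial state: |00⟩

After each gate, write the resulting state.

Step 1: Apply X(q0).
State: |10⟩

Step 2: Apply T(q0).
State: (1/√2 + (1/√2)i)|10⟩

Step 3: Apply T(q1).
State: (1/√2 + (1/√2)i)|10⟩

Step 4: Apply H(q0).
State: (1/2 + (1/2)i)|00⟩ + (-1/2 - (1/2)i)|10⟩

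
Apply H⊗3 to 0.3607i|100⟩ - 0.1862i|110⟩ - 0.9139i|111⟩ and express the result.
-0.2614i|000⟩ + 0.3848i|001⟩ + 0.5165i|010⟩ - 0.1298i|011⟩ + 0.2614i|100⟩ - 0.3848i|101⟩ - 0.5165i|110⟩ + 0.1298i|111⟩

H⊗3 gives amp(|y⟩) = (1/2√2) Σ_x (−1)^(x·y) amp(|x⟩), where x·y is the number of positions in which both x and y have a 1.
|000⟩: (0.3607i - 0.1862i - 0.9139i)/(2√2) = -0.2614i
|001⟩: (0.3607i - 0.1862i + 0.9139i)/(2√2) = 0.3848i
|010⟩: (0.3607i + 0.1862i + 0.9139i)/(2√2) = 0.5165i
|011⟩: (0.3607i + 0.1862i - 0.9139i)/(2√2) = -0.1298i
|100⟩: (-0.3607i + 0.1862i + 0.9139i)/(2√2) = 0.2614i
|101⟩: (-0.3607i + 0.1862i - 0.9139i)/(2√2) = -0.3848i
|110⟩: (-0.3607i - 0.1862i - 0.9139i)/(2√2) = -0.5165i
|111⟩: (-0.3607i - 0.1862i + 0.9139i)/(2√2) = 0.1298i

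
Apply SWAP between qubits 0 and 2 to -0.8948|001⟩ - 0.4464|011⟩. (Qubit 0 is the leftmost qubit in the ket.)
-0.8948|100⟩ - 0.4464|110⟩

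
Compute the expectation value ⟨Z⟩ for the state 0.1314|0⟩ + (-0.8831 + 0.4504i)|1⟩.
-0.9655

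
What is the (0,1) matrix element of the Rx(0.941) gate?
-0.4533i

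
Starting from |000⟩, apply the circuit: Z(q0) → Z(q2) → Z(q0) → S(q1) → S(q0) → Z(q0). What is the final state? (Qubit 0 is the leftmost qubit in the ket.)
|000⟩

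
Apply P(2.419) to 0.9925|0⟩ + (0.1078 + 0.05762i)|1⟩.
0.9925|0⟩ + (-0.119 + 0.02807i)|1⟩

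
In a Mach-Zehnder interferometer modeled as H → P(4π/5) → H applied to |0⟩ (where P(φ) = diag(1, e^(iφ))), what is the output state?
(0.09549 + 0.2939i)|0⟩ + (0.9045 - 0.2939i)|1⟩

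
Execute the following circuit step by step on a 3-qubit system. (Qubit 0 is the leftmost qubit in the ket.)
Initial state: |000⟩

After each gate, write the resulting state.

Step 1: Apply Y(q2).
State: i|001⟩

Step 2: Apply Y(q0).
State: -|101⟩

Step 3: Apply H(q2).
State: -1/√2|100⟩ + 1/√2|101⟩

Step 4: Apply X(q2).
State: 1/√2|100⟩ - 1/√2|101⟩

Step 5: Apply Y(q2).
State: (1/√2)i|100⟩ + (1/√2)i|101⟩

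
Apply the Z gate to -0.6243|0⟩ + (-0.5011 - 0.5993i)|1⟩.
-0.6243|0⟩ + (0.5011 + 0.5993i)|1⟩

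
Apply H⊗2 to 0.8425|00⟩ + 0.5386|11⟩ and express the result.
0.6906|00⟩ + 0.152|01⟩ + 0.152|10⟩ + 0.6906|11⟩

H⊗2 gives amp(|y⟩) = (1/2) Σ_x (−1)^(x·y) amp(|x⟩), where x·y is the number of positions in which both x and y have a 1.
|00⟩: (0.8425 + 0.5386)/2 = 0.6906
|01⟩: (0.8425 - 0.5386)/2 = 0.152
|10⟩: (0.8425 - 0.5386)/2 = 0.152
|11⟩: (0.8425 + 0.5386)/2 = 0.6906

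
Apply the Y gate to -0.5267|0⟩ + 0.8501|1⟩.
-0.8501i|0⟩ - 0.5267i|1⟩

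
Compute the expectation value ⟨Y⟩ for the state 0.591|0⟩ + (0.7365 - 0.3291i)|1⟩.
-0.389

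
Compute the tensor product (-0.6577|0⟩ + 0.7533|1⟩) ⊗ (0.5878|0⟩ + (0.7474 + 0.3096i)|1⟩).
-0.3866|00⟩ + (-0.4916 - 0.2036i)|01⟩ + 0.4428|10⟩ + (0.563 + 0.2332i)|11⟩

amp(|b₁b₂…⟩) = product of the factor amplitudes for bits b₁, b₂, …; only kets whose every factor amplitude is nonzero survive.
|00⟩: (-0.6577)(0.5878) = -0.3866
|01⟩: (-0.6577)(0.7474 + 0.3096i) = (-0.4916 - 0.2036i)
|10⟩: (0.7533)(0.5878) = 0.4428
|11⟩: (0.7533)(0.7474 + 0.3096i) = (0.563 + 0.2332i)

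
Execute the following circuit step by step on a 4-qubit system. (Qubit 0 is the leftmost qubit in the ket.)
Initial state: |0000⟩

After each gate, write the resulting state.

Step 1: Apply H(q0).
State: 1/√2|0000⟩ + 1/√2|1000⟩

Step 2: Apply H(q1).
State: 1/2|0000⟩ + 1/2|0100⟩ + 1/2|1000⟩ + 1/2|1100⟩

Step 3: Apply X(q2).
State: 1/2|0010⟩ + 1/2|0110⟩ + 1/2|1010⟩ + 1/2|1110⟩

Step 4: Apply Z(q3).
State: 1/2|0010⟩ + 1/2|0110⟩ + 1/2|1010⟩ + 1/2|1110⟩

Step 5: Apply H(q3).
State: 1/√8|0010⟩ + 1/√8|0011⟩ + 1/√8|0110⟩ + 1/√8|0111⟩ + 1/√8|1010⟩ + 1/√8|1011⟩ + 1/√8|1110⟩ + 1/√8|1111⟩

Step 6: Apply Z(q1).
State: 1/√8|0010⟩ + 1/√8|0011⟩ - 1/√8|0110⟩ - 1/√8|0111⟩ + 1/√8|1010⟩ + 1/√8|1011⟩ - 1/√8|1110⟩ - 1/√8|1111⟩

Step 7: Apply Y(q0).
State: -(1/√8)i|0010⟩ - (1/√8)i|0011⟩ + (1/√8)i|0110⟩ + (1/√8)i|0111⟩ + (1/√8)i|1010⟩ + (1/√8)i|1011⟩ - (1/√8)i|1110⟩ - (1/√8)i|1111⟩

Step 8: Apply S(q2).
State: 1/√8|0010⟩ + 1/√8|0011⟩ - 1/√8|0110⟩ - 1/√8|0111⟩ - 1/√8|1010⟩ - 1/√8|1011⟩ + 1/√8|1110⟩ + 1/√8|1111⟩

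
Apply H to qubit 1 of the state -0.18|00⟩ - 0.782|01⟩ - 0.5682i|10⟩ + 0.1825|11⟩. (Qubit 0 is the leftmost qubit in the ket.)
-0.6802|00⟩ + 0.4257|01⟩ + (0.129 - 0.4018i)|10⟩ + (-0.129 - 0.4018i)|11⟩

H on qubit 1 mixes each pair of kets that differ only in qubit 1: amplitudes (a, b) of (|…0…⟩, |…1…⟩) become ((a + b)/√2, (a − b)/√2). Kets absent from the input have amplitude 0.
(|00⟩, |01⟩): (a, b) = (-0.18, -0.782) → (-0.6802, 0.4257)
(|10⟩, |11⟩): (a, b) = (-0.5682i, 0.1825) → ((0.129 - 0.4018i), (-0.129 - 0.4018i))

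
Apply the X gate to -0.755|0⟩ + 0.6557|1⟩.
0.6557|0⟩ - 0.755|1⟩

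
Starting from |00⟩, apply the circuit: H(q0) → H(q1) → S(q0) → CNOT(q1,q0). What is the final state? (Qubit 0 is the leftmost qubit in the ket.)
1/2|00⟩ + (1/2)i|01⟩ + (1/2)i|10⟩ + 1/2|11⟩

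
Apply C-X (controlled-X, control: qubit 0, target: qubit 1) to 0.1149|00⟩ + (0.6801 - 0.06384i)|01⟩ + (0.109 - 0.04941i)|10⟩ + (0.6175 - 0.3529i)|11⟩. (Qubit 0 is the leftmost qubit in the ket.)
0.1149|00⟩ + (0.6801 - 0.06384i)|01⟩ + (0.6175 - 0.3529i)|10⟩ + (0.109 - 0.04941i)|11⟩

C-X leaves the control-|0⟩ kets |00⟩, |01⟩ unchanged and applies X to qubit 1 on the control-|1⟩ pair (|10⟩, |11⟩).
X = [[0, 1], [1, 0]].
With a = amp(|10⟩) = (0.109 - 0.04941i) and b = amp(|11⟩) = (0.6175 - 0.3529i):
new amp(|10⟩) = (1)·b = (0.6175 - 0.3529i)
new amp(|11⟩) = (1)·a = (0.109 - 0.04941i)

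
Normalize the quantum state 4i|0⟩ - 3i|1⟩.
0.8i|0⟩ - 0.6i|1⟩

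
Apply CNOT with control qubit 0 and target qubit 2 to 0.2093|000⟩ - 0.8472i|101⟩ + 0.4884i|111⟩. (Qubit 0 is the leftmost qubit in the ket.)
0.2093|000⟩ - 0.8472i|100⟩ + 0.4884i|110⟩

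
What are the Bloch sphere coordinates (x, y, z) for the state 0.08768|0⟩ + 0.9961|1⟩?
(0.1747, 0, -0.9845)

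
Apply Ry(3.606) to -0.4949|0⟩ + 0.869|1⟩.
-0.7318|0⟩ - 0.6816|1⟩

Ry(3.606) = [[cos(θ/2), −sin(θ/2)], [sin(θ/2), cos(θ/2)]]; θ = 3.606, cos(θ/2) ≈ -0.230123, sin(θ/2) ≈ 0.973162.
With a = amp(|0⟩) = -0.4949 and b = amp(|1⟩) = 0.869:
new amp(|0⟩) = (-0.230123)·a + (-0.973162)·b = -0.7318
new amp(|1⟩) = (0.973162)·a + (-0.230123)·b = -0.6816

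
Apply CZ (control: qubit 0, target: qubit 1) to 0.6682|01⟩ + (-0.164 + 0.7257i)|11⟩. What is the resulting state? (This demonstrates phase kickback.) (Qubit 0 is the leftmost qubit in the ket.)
0.6682|01⟩ + (0.164 - 0.7257i)|11⟩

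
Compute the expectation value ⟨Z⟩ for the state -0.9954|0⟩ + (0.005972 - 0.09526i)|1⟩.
0.9817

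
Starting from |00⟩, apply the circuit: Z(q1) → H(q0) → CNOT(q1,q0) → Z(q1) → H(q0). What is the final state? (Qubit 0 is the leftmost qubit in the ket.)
|00⟩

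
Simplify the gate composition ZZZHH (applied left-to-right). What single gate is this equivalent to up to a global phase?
Z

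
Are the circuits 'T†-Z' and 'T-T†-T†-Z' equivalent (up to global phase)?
Yes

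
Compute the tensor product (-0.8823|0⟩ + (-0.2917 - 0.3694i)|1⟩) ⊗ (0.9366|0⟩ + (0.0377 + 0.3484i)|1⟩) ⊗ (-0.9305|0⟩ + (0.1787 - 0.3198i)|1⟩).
0.7689|000⟩ + (-0.1477 + 0.2643i)|001⟩ + (0.03095 + 0.286i)|010⟩ + (-0.1042 - 0.04429i)|011⟩ + (0.2542 + 0.3219i)|100⟩ + (-0.1595 + 0.02554i)|101⟩ + (-0.1095 + 0.1075i)|110⟩ + (-0.01592 - 0.05829i)|111⟩

amp(|b₁b₂…⟩) = product of the factor amplitudes for bits b₁, b₂, …; only kets whose every factor amplitude is nonzero survive.
|000⟩: (-0.8823)(0.9366)(-0.9305) = 0.7689
|001⟩: (-0.8823)(0.9366)(0.1787 - 0.3198i) = (-0.1477 + 0.2643i)
|010⟩: (-0.8823)(0.0377 + 0.3484i)(-0.9305) = (0.03095 + 0.286i)
|011⟩: (-0.8823)(0.0377 + 0.3484i)(0.1787 - 0.3198i) = (-0.1042 - 0.04429i)
|100⟩: (-0.2917 - 0.3694i)(0.9366)(-0.9305) = (0.2542 + 0.3219i)
|101⟩: (-0.2917 - 0.3694i)(0.9366)(0.1787 - 0.3198i) = (-0.1595 + 0.02554i)
|110⟩: (-0.2917 - 0.3694i)(0.0377 + 0.3484i)(-0.9305) = (-0.1095 + 0.1075i)
|111⟩: (-0.2917 - 0.3694i)(0.0377 + 0.3484i)(0.1787 - 0.3198i) = (-0.01592 - 0.05829i)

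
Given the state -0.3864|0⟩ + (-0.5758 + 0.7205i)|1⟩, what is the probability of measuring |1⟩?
0.8507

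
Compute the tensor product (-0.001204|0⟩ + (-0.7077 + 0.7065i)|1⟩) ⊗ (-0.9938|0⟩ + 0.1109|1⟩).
0.001197|00⟩ - 0.0001335|01⟩ + (0.7033 - 0.7021i)|10⟩ + (-0.07848 + 0.07835i)|11⟩

amp(|b₁b₂…⟩) = product of the factor amplitudes for bits b₁, b₂, …; only kets whose every factor amplitude is nonzero survive.
|00⟩: (-0.001204)(-0.9938) = 0.001197
|01⟩: (-0.001204)(0.1109) = -0.0001335
|10⟩: (-0.7077 + 0.7065i)(-0.9938) = (0.7033 - 0.7021i)
|11⟩: (-0.7077 + 0.7065i)(0.1109) = (-0.07848 + 0.07835i)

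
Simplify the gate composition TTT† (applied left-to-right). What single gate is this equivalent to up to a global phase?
T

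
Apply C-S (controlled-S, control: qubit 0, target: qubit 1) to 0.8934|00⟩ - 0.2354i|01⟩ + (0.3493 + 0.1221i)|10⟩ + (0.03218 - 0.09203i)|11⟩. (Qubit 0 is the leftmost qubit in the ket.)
0.8934|00⟩ - 0.2354i|01⟩ + (0.3493 + 0.1221i)|10⟩ + (0.09203 + 0.03218i)|11⟩

C-S leaves the control-|0⟩ kets |00⟩, |01⟩ unchanged and applies S to qubit 1 on the control-|1⟩ pair (|10⟩, |11⟩).
S = [[1, 0], [0, i]].
With a = amp(|10⟩) = (0.3493 + 0.1221i) and b = amp(|11⟩) = (0.03218 - 0.09203i):
new amp(|10⟩) = (1)·a = (0.3493 + 0.1221i)
new amp(|11⟩) = (i)·b = (0.09203 + 0.03218i)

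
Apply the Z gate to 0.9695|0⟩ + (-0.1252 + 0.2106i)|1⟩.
0.9695|0⟩ + (0.1252 - 0.2106i)|1⟩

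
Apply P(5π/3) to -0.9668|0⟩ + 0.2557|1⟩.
-0.9668|0⟩ + (0.1279 - 0.2214i)|1⟩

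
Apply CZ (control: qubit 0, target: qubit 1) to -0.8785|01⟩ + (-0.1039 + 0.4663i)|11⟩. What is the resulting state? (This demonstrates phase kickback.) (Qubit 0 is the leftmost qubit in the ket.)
-0.8785|01⟩ + (0.1039 - 0.4663i)|11⟩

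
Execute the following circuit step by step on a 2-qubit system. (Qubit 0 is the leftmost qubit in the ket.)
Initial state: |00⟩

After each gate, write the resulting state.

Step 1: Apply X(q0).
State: |10⟩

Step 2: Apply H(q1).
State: 1/√2|10⟩ + 1/√2|11⟩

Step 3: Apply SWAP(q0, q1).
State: 1/√2|01⟩ + 1/√2|11⟩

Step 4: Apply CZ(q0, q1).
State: 1/√2|01⟩ - 1/√2|11⟩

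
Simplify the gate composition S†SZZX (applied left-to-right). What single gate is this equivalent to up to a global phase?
X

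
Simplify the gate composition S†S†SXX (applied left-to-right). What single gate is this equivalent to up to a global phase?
S†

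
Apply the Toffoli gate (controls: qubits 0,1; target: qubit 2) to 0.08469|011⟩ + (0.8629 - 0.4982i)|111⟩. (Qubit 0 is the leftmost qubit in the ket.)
0.08469|011⟩ + (0.8629 - 0.4982i)|110⟩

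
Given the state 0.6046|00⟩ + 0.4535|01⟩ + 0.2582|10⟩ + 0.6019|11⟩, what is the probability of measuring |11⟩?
0.3623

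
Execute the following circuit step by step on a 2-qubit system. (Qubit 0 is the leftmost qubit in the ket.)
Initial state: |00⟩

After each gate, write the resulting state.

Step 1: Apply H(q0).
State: 1/√2|00⟩ + 1/√2|10⟩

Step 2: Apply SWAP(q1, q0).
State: 1/√2|00⟩ + 1/√2|01⟩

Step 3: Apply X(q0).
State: 1/√2|10⟩ + 1/√2|11⟩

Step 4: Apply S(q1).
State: 1/√2|10⟩ + (1/√2)i|11⟩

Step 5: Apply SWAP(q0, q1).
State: 1/√2|01⟩ + (1/√2)i|11⟩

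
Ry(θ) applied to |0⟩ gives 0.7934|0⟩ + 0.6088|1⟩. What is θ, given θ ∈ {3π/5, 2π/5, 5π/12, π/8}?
5π/12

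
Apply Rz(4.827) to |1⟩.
(-0.7464 + 0.6654i)|1⟩

Rz(4.827) = [[e^(−iθ/2), 0], [0, e^(iθ/2)]] with e^(±iθ/2) = cos(θ/2) ± i·sin(θ/2); θ = 4.827, cos(θ/2) ≈ -0.746445, sin(θ/2) ≈ 0.665447.
With a = amp(|0⟩) = 0 and b = amp(|1⟩) = 1:
new amp(|0⟩) = (-0.746445 - 0.665447i)·a = 0
new amp(|1⟩) = (-0.746445 + 0.665447i)·b = (-0.7464 + 0.6654i)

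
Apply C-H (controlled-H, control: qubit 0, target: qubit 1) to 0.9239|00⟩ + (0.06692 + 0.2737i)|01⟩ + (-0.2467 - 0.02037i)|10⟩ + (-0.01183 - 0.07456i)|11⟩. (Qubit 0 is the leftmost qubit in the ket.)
0.9239|00⟩ + (0.06692 + 0.2737i)|01⟩ + (-0.1828 - 0.06713i)|10⟩ + (-0.1661 + 0.03832i)|11⟩

C-H leaves the control-|0⟩ kets |00⟩, |01⟩ unchanged and applies H to qubit 1 on the control-|1⟩ pair (|10⟩, |11⟩).
H = [[1/√2, 1/√2], [1/√2, -1/√2]].
With a = amp(|10⟩) = (-0.2467 - 0.02037i) and b = amp(|11⟩) = (-0.01183 - 0.07456i):
new amp(|10⟩) = (1/√2)·a + (1/√2)·b = (-0.1828 - 0.06713i)
new amp(|11⟩) = (1/√2)·a + (-1/√2)·b = (-0.1661 + 0.03832i)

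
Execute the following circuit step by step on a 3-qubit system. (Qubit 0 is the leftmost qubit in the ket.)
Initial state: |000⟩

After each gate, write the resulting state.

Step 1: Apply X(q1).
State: |010⟩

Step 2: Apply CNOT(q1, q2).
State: |011⟩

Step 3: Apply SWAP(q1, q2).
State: |011⟩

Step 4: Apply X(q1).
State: |001⟩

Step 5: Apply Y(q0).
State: i|101⟩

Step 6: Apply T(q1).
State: i|101⟩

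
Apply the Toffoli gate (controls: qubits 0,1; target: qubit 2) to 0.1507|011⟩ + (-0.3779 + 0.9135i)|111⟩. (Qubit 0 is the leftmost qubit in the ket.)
0.1507|011⟩ + (-0.3779 + 0.9135i)|110⟩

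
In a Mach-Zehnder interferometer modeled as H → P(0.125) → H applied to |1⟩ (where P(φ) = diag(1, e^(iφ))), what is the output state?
(0.003901 - 0.06234i)|0⟩ + (0.9961 + 0.06234i)|1⟩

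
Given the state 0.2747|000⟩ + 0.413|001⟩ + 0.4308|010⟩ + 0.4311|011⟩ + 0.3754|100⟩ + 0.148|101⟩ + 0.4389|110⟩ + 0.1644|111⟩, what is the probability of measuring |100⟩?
0.1409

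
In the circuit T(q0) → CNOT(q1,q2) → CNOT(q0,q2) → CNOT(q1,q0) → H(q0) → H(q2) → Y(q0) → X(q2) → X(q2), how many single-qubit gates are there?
6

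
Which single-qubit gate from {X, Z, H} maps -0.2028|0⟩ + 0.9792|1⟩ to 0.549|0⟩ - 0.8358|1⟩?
H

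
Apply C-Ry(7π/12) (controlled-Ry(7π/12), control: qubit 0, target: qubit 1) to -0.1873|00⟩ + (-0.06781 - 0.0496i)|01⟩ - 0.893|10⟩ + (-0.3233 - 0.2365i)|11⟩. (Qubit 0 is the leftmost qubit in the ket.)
-0.1873|00⟩ + (-0.06781 - 0.0496i)|01⟩ + (-0.2871 + 0.1876i)|10⟩ + (-0.9053 - 0.144i)|11⟩

C-Ry(7π/12) leaves the control-|0⟩ kets |00⟩, |01⟩ unchanged and applies Ry(7π/12) to qubit 1 on the control-|1⟩ pair (|10⟩, |11⟩).
Ry(7π/12) = [[cos(θ/2), −sin(θ/2)], [sin(θ/2), cos(θ/2)]]; θ = 7π/12, cos(θ/2) ≈ 0.608761, sin(θ/2) ≈ 0.793353.
With a = amp(|10⟩) = -0.893 and b = amp(|11⟩) = (-0.3233 - 0.2365i):
new amp(|10⟩) = (0.608761)·a + (-0.793353)·b = (-0.2871 + 0.1876i)
new amp(|11⟩) = (0.793353)·a + (0.608761)·b = (-0.9053 - 0.144i)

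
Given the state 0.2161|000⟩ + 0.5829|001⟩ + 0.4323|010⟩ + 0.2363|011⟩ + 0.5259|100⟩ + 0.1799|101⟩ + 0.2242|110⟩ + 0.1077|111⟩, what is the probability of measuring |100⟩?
0.2766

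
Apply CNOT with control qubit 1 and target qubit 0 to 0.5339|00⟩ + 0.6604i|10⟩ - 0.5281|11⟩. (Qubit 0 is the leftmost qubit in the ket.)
0.5339|00⟩ - 0.5281|01⟩ + 0.6604i|10⟩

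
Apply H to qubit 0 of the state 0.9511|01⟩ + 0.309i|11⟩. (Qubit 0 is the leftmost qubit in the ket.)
(0.6725 + 0.2185i)|01⟩ + (0.6725 - 0.2185i)|11⟩

H on qubit 0 mixes each pair of kets that differ only in qubit 0: amplitudes (a, b) of (|…0…⟩, |…1…⟩) become ((a + b)/√2, (a − b)/√2). Kets absent from the input have amplitude 0.
(|01⟩, |11⟩): (a, b) = (0.9511, 0.309i) → ((0.6725 + 0.2185i), (0.6725 - 0.2185i))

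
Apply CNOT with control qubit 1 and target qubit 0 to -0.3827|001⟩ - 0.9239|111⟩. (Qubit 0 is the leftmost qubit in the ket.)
-0.3827|001⟩ - 0.9239|011⟩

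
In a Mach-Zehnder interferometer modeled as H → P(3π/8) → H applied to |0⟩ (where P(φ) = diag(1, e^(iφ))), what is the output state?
(0.6913 + 0.4619i)|0⟩ + (0.3087 - 0.4619i)|1⟩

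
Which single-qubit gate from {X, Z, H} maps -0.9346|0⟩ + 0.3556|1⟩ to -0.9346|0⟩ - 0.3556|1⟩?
Z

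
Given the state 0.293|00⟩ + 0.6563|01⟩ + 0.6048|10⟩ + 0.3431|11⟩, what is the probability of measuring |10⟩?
0.3658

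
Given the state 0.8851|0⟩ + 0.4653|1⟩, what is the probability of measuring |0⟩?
0.7834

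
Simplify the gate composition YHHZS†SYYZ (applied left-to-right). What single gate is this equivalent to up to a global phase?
Y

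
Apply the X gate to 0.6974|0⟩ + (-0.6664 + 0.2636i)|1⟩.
(-0.6664 + 0.2636i)|0⟩ + 0.6974|1⟩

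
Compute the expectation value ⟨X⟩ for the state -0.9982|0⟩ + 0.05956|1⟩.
-0.1189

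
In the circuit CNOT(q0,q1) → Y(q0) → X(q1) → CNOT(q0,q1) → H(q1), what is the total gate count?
5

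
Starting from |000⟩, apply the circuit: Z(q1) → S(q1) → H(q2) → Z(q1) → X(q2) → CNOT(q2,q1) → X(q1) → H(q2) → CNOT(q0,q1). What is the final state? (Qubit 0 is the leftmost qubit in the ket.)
1/2|000⟩ - 1/2|001⟩ + 1/2|010⟩ + 1/2|011⟩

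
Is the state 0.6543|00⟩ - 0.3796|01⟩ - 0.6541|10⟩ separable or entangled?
Entangled

Writing the state as a|00⟩ + b|01⟩ + c|10⟩ + d|11⟩, it is a product state iff ad − bc = 0.
Here (a, b, c, d) = (0.6543, -0.3796, -0.6541, 0): ad − bc = (0.6543)(0) − (-0.3796)(-0.6541) = -0.2483 ≠ 0, so the state is entangled.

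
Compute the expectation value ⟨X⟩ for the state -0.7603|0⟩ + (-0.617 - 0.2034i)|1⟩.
0.9382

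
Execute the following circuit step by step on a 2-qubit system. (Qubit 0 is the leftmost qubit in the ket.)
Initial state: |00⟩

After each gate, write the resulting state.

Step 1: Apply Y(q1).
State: i|01⟩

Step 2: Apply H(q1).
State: (1/√2)i|00⟩ - (1/√2)i|01⟩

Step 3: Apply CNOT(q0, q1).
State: (1/√2)i|00⟩ - (1/√2)i|01⟩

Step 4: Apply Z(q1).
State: (1/√2)i|00⟩ + (1/√2)i|01⟩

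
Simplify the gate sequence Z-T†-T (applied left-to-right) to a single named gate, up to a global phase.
Z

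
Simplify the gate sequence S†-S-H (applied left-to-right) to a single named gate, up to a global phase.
H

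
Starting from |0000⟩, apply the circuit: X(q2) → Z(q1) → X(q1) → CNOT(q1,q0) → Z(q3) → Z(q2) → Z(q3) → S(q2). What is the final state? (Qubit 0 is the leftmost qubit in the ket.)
-i|1110⟩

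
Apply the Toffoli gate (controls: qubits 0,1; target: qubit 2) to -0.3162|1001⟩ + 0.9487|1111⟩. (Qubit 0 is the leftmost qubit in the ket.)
-0.3162|1001⟩ + 0.9487|1101⟩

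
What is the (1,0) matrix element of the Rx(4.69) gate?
-0.715i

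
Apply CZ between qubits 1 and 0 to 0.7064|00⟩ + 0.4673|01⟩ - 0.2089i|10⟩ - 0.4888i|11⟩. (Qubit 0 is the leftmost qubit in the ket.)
0.7064|00⟩ + 0.4673|01⟩ - 0.2089i|10⟩ + 0.4888i|11⟩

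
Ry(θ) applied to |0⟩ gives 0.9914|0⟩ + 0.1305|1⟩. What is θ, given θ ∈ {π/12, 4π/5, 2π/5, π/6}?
π/12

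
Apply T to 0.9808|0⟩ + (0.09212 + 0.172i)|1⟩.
0.9808|0⟩ + (-0.05648 + 0.1868i)|1⟩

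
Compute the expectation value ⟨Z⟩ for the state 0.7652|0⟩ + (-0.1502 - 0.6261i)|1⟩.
0.171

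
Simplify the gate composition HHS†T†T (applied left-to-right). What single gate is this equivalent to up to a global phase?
S†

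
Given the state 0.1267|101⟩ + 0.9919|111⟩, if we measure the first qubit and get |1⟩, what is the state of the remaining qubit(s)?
0.1267|01⟩ + 0.9919|11⟩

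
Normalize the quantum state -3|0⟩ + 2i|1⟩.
-0.8321|0⟩ + 0.5547i|1⟩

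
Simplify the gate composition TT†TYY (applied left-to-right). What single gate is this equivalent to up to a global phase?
T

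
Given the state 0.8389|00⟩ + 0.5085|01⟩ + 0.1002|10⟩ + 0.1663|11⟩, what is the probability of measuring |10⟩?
0.01004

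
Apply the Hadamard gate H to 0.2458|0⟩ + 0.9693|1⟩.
0.8592|0⟩ - 0.5116|1⟩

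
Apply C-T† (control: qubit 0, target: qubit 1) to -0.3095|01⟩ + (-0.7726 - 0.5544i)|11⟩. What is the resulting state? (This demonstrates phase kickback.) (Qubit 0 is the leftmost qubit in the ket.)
-0.3095|01⟩ + (-0.9383 + 0.1543i)|11⟩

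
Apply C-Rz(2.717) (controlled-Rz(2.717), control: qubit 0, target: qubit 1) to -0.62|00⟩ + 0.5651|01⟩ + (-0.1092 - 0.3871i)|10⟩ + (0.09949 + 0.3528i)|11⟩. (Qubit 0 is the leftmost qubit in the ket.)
-0.62|00⟩ + 0.5651|01⟩ + (-0.4014 + 0.02518i)|10⟩ + (-0.3239 + 0.1716i)|11⟩

C-Rz(2.717) leaves the control-|0⟩ kets |00⟩, |01⟩ unchanged and applies Rz(2.717) to qubit 1 on the control-|1⟩ pair (|10⟩, |11⟩).
Rz(2.717) = [[e^(−iθ/2), 0], [0, e^(iθ/2)]] with e^(±iθ/2) = cos(θ/2) ± i·sin(θ/2); θ = 2.717, cos(θ/2) ≈ 0.210705, sin(θ/2) ≈ 0.97755.
With a = amp(|10⟩) = (-0.1092 - 0.3871i) and b = amp(|11⟩) = (0.09949 + 0.3528i):
new amp(|10⟩) = (0.210705 - 0.97755i)·a = (-0.4014 + 0.02518i)
new amp(|11⟩) = (0.210705 + 0.97755i)·b = (-0.3239 + 0.1716i)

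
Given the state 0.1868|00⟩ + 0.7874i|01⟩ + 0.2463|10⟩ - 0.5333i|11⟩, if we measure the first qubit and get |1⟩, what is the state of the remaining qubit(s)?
0.4193|0⟩ - 0.9079i|1⟩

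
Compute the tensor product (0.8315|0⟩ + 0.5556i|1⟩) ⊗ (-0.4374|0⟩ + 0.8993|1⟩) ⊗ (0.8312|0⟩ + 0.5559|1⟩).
-0.3023|000⟩ - 0.2022|001⟩ + 0.6215|010⟩ + 0.4157|011⟩ - 0.202i|100⟩ - 0.1351i|101⟩ + 0.4153i|110⟩ + 0.2778i|111⟩

amp(|b₁b₂…⟩) = product of the factor amplitudes for bits b₁, b₂, …; only kets whose every factor amplitude is nonzero survive.
|000⟩: (0.8315)(-0.4374)(0.8312) = -0.3023
|001⟩: (0.8315)(-0.4374)(0.5559) = -0.2022
|010⟩: (0.8315)(0.8993)(0.8312) = 0.6215
|011⟩: (0.8315)(0.8993)(0.5559) = 0.4157
|100⟩: (0.5556i)(-0.4374)(0.8312) = -0.202i
|101⟩: (0.5556i)(-0.4374)(0.5559) = -0.1351i
|110⟩: (0.5556i)(0.8993)(0.8312) = 0.4153i
|111⟩: (0.5556i)(0.8993)(0.5559) = 0.2778i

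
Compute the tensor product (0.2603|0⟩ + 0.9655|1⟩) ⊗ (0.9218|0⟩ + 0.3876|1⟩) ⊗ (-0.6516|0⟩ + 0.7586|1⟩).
-0.1563|000⟩ + 0.182|001⟩ - 0.06574|010⟩ + 0.07654|011⟩ - 0.5799|100⟩ + 0.6752|101⟩ - 0.2438|110⟩ + 0.2839|111⟩

amp(|b₁b₂…⟩) = product of the factor amplitudes for bits b₁, b₂, …; only kets whose every factor amplitude is nonzero survive.
|000⟩: (0.2603)(0.9218)(-0.6516) = -0.1563
|001⟩: (0.2603)(0.9218)(0.7586) = 0.182
|010⟩: (0.2603)(0.3876)(-0.6516) = -0.06574
|011⟩: (0.2603)(0.3876)(0.7586) = 0.07654
|100⟩: (0.9655)(0.9218)(-0.6516) = -0.5799
|101⟩: (0.9655)(0.9218)(0.7586) = 0.6752
|110⟩: (0.9655)(0.3876)(-0.6516) = -0.2438
|111⟩: (0.9655)(0.3876)(0.7586) = 0.2839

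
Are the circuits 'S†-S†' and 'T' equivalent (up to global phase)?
No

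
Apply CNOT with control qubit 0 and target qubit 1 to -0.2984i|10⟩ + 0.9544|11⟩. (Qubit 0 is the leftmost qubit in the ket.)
0.9544|10⟩ - 0.2984i|11⟩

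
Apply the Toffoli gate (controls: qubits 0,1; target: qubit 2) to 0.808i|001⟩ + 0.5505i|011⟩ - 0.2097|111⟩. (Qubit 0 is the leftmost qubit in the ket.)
0.808i|001⟩ + 0.5505i|011⟩ - 0.2097|110⟩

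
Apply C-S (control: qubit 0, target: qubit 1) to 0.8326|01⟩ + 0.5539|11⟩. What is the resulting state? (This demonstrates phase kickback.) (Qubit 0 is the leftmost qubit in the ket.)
0.8326|01⟩ + 0.5539i|11⟩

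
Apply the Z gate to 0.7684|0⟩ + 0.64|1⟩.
0.7684|0⟩ - 0.64|1⟩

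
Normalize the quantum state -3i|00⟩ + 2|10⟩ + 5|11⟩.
-0.4867i|00⟩ + 0.3244|10⟩ + 0.8111|11⟩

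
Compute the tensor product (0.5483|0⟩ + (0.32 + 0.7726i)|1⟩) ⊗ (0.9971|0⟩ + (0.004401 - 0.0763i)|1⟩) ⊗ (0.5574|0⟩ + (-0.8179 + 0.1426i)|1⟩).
0.3047|000⟩ + (-0.4472 + 0.07796i)|001⟩ + (0.001345 - 0.02332i)|010⟩ + (0.003992 + 0.03456i)|011⟩ + (0.1779 + 0.4294i)|100⟩ + (-0.3708 - 0.5846i)|101⟩ + (0.03364 - 0.01171i)|110⟩ + (-0.04637 + 0.0258i)|111⟩

amp(|b₁b₂…⟩) = product of the factor amplitudes for bits b₁, b₂, …; only kets whose every factor amplitude is nonzero survive.
|000⟩: (0.5483)(0.9971)(0.5574) = 0.3047
|001⟩: (0.5483)(0.9971)(-0.8179 + 0.1426i) = (-0.4472 + 0.07796i)
|010⟩: (0.5483)(0.004401 - 0.0763i)(0.5574) = (0.001345 - 0.02332i)
|011⟩: (0.5483)(0.004401 - 0.0763i)(-0.8179 + 0.1426i) = (0.003992 + 0.03456i)
|100⟩: (0.32 + 0.7726i)(0.9971)(0.5574) = (0.1779 + 0.4294i)
|101⟩: (0.32 + 0.7726i)(0.9971)(-0.8179 + 0.1426i) = (-0.3708 - 0.5846i)
|110⟩: (0.32 + 0.7726i)(0.004401 - 0.0763i)(0.5574) = (0.03364 - 0.01171i)
|111⟩: (0.32 + 0.7726i)(0.004401 - 0.0763i)(-0.8179 + 0.1426i) = (-0.04637 + 0.0258i)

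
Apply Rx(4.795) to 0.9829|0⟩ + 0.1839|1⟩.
(-0.7231 - 0.1246i)|0⟩ + (-0.1353 - 0.6657i)|1⟩

Rx(4.795) = [[cos(θ/2), −i·sin(θ/2)], [−i·sin(θ/2), cos(θ/2)]]; θ = 4.795, cos(θ/2) ≈ -0.735703, sin(θ/2) ≈ 0.677305.
With a = amp(|0⟩) = 0.9829 and b = amp(|1⟩) = 0.1839:
new amp(|0⟩) = (-0.735703)·a + (-0.677305i)·b = (-0.7231 - 0.1246i)
new amp(|1⟩) = (-0.677305i)·a + (-0.735703)·b = (-0.1353 - 0.6657i)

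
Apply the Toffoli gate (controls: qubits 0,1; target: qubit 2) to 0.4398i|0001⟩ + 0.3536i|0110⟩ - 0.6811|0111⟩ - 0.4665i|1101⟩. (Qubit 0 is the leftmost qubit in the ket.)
0.4398i|0001⟩ + 0.3536i|0110⟩ - 0.6811|0111⟩ - 0.4665i|1111⟩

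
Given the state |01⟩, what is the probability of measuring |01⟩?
1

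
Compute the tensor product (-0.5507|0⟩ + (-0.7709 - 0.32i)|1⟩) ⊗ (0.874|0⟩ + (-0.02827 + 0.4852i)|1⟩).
-0.4813|00⟩ + (0.01557 - 0.2672i)|01⟩ + (-0.6738 - 0.2797i)|10⟩ + (0.1771 - 0.365i)|11⟩

amp(|b₁b₂…⟩) = product of the factor amplitudes for bits b₁, b₂, …; only kets whose every factor amplitude is nonzero survive.
|00⟩: (-0.5507)(0.874) = -0.4813
|01⟩: (-0.5507)(-0.02827 + 0.4852i) = (0.01557 - 0.2672i)
|10⟩: (-0.7709 - 0.32i)(0.874) = (-0.6738 - 0.2797i)
|11⟩: (-0.7709 - 0.32i)(-0.02827 + 0.4852i) = (0.1771 - 0.365i)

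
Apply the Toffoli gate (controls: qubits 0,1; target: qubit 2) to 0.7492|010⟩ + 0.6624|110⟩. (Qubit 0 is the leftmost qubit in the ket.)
0.7492|010⟩ + 0.6624|111⟩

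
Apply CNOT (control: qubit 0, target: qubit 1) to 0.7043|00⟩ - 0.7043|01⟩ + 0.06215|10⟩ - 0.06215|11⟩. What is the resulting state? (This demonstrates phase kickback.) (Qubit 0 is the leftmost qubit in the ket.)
0.7043|00⟩ - 0.7043|01⟩ - 0.06215|10⟩ + 0.06215|11⟩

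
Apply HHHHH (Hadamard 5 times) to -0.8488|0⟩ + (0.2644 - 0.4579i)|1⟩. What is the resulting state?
(-0.4132 - 0.3238i)|0⟩ + (-0.7872 + 0.3238i)|1⟩

H² = I, so H^5 = H: a single Hadamard. With (a, b) = (-0.8488, (0.2644 - 0.4579i)), H gives ((a + b)/√2, (a − b)/√2) = ((-0.4132 - 0.3238i), (-0.7872 + 0.3238i)).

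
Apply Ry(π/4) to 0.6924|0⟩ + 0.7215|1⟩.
0.3636|0⟩ + 0.9315|1⟩

Ry(π/4) = [[cos(θ/2), −sin(θ/2)], [sin(θ/2), cos(θ/2)]]; θ = π/4, cos(θ/2) ≈ 0.92388, sin(θ/2) ≈ 0.382683.
With a = amp(|0⟩) = 0.6924 and b = amp(|1⟩) = 0.7215:
new amp(|0⟩) = (0.92388)·a + (-0.382683)·b = 0.3636
new amp(|1⟩) = (0.382683)·a + (0.92388)·b = 0.9315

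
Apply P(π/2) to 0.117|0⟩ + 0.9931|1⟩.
0.117|0⟩ + 0.9931i|1⟩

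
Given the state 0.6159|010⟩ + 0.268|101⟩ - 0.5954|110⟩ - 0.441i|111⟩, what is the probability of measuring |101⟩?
0.07182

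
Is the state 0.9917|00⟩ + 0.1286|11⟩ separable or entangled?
Entangled

Writing the state as a|00⟩ + b|01⟩ + c|10⟩ + d|11⟩, it is a product state iff ad − bc = 0.
Here (a, b, c, d) = (0.9917, 0, 0, 0.1286): ad − bc = (0.9917)(0.1286) − (0)(0) = 0.1275 ≠ 0, so the state is entangled.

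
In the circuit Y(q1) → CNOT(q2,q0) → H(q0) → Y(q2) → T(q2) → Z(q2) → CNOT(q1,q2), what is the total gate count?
7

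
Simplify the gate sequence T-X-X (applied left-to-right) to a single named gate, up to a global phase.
T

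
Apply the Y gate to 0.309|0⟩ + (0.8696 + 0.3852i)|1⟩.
(0.3852 - 0.8696i)|0⟩ + 0.309i|1⟩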